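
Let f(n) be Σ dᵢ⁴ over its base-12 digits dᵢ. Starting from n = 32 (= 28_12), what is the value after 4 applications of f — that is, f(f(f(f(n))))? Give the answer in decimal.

32 = (2,8)_12 → 2⁴ + 8⁴ = 4112
4112 = (2,4,6,8)_12 → 2⁴ + 4⁴ + 6⁴ + 8⁴ = 5664
5664 = (3,3,4,0)_12 → 3⁴ + 3⁴ + 4⁴ + 0⁴ = 418
418 = (2,10,10)_12 → 2⁴ + 10⁴ + 10⁴ = 20016

20016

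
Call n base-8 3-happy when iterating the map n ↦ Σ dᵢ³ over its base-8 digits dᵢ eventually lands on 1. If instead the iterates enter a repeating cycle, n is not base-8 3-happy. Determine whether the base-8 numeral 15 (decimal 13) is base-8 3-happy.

not base-8 3-happy

13 = (1,5)_8 → 126
126 = (1,7,6)_8 → 560
560 = (1,0,6,0)_8 → 217
217 = (3,3,1)_8 → 55
55 = (6,7)_8 → 559
559 = (1,0,5,7)_8 → 469
469 = (7,2,5)_8 → 476
476 = (7,3,4)_8 → 434
434 = (6,6,2)_8 → 440
440 = (6,7,0)_8 → 559  — 559 already seen; the sequence cycles without reaching 1.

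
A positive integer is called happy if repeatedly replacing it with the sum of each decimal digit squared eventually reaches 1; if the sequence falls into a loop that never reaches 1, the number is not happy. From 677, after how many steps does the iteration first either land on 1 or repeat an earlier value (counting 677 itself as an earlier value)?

12

677 → 6² + 7² + 7² = 134
134 → 1² + 3² + 4² = 26
26 → 2² + 6² = 40
40 → 4² + 0² = 16
16 → 1² + 6² = 37
37 → 3² + 7² = 58
58 → 5² + 8² = 89
89 → 8² + 9² = 145
145 → 1² + 4² + 5² = 42
42 → 4² + 2² = 20
20 → 2² + 0² = 4
4 → 4² = 16  — 16 repeats.
That took 12 steps.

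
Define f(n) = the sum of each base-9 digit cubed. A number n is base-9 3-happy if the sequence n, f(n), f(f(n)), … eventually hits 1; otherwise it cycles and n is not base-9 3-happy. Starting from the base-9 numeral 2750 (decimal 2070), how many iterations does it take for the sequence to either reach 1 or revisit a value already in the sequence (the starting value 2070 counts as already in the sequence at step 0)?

2070 = (2,7,5,0)_9 → 2³ + 7³ + 5³ + 0³ = 8 + 343 + 125 + 0 = 476
476 = (5,7,8)_9 → 5³ + 7³ + 8³ = 125 + 343 + 512 = 980
980 = (1,3,0,8)_9 → 1³ + 3³ + 0³ + 8³ = 1 + 27 + 0 + 512 = 540
540 = (6,6,0)_9 → 6³ + 6³ + 0³ = 216 + 216 + 0 = 432
432 = (5,3,0)_9 → 5³ + 3³ + 0³ = 125 + 27 + 0 = 152
152 = (1,7,8)_9 → 1³ + 7³ + 8³ = 1 + 343 + 512 = 856
856 = (1,1,5,1)_9 → 1³ + 1³ + 5³ + 1³ = 1 + 1 + 125 + 1 = 128
128 = (1,5,2)_9 → 1³ + 5³ + 2³ = 1 + 125 + 8 = 134
134 = (1,5,8)_9 → 1³ + 5³ + 8³ = 1 + 125 + 512 = 638
638 = (7,7,8)_9 → 7³ + 7³ + 8³ = 343 + 343 + 512 = 1198
1198 = (1,5,7,1)_9 → 1³ + 5³ + 7³ + 1³ = 1 + 125 + 343 + 1 = 470
470 = (5,7,2)_9 → 5³ + 7³ + 2³ = 125 + 343 + 8 = 476  — 476 repeats.
That took 12 steps.

12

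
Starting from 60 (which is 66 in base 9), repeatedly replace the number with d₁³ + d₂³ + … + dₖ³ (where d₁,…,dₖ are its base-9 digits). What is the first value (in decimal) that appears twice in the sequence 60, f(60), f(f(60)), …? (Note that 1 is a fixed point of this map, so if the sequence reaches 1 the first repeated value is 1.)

60 = (6,6)_9 → 432
432 = (5,3,0)_9 → 152
152 = (1,7,8)_9 → 856
856 = (1,1,5,1)_9 → 128
128 = (1,5,2)_9 → 134
134 = (1,5,8)_9 → 638
638 = (7,7,8)_9 → 1198
1198 = (1,5,7,1)_9 → 470
470 = (5,7,2)_9 → 476
476 = (5,7,8)_9 → 980
980 = (1,3,0,8)_9 → 540
540 = (6,6,0)_9 → 432  — 432 already appeared earlier.

432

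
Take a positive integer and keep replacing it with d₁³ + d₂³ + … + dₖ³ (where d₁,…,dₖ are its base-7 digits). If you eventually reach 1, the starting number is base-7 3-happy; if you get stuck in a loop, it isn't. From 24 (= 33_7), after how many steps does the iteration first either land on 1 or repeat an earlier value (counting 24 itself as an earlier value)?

24 = (3,3)_7 → 3³ + 3³ = 54
54 = (1,0,5)_7 → 1³ + 0³ + 5³ = 126
126 = (2,4,0)_7 → 2³ + 4³ + 0³ = 72
72 = (1,3,2)_7 → 1³ + 3³ + 2³ = 36
36 = (5,1)_7 → 5³ + 1³ = 126  — 126 repeats.
That took 5 steps.

5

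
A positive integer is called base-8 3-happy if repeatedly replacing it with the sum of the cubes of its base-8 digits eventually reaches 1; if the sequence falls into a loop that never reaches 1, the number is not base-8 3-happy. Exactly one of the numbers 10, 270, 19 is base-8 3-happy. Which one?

10

10: 10 → 9 → 2 → 8 → 1  — reaches 1 (base-8 3-happy)
270: 270 → 281 → 92 → 92  — repeats 92 (not base-8 3-happy)
19: 19 → 35 → 91 → 55 → 559 → 469 → 476 → 434 → 440 → 559  — repeats 559 (not base-8 3-happy)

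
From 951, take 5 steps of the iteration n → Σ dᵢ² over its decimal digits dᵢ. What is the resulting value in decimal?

951 → 9² + 5² + 1² = 81 + 25 + 1 = 107
107 → 1² + 0² + 7² = 1 + 0 + 49 = 50
50 → 5² + 0² = 25 + 0 = 25
25 → 2² + 5² = 4 + 25 = 29
29 → 2² + 9² = 4 + 81 = 85

85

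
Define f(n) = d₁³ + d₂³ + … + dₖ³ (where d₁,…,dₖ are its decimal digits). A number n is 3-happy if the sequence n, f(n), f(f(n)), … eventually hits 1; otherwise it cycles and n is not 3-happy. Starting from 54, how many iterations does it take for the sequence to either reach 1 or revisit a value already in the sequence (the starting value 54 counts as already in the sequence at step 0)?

54 → 5³ + 4³ = 125 + 64 = 189
189 → 1³ + 8³ + 9³ = 1 + 512 + 729 = 1242
1242 → 1³ + 2³ + 4³ + 2³ = 1 + 8 + 64 + 8 = 81
81 → 8³ + 1³ = 512 + 1 = 513
513 → 5³ + 1³ + 3³ = 125 + 1 + 27 = 153
153 → 1³ + 5³ + 3³ = 1 + 125 + 27 = 153  — 153 repeats.
That took 6 steps.

6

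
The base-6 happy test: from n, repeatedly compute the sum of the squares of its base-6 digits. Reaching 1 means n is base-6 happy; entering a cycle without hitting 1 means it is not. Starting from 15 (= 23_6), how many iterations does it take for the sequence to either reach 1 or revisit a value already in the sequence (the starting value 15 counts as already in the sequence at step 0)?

15 = (2,3)_6 → 2² + 3² = 13
13 = (2,1)_6 → 2² + 1² = 5
5 = (5)_6 → 5² = 25
25 = (4,1)_6 → 4² + 1² = 17
17 = (2,5)_6 → 2² + 5² = 29
29 = (4,5)_6 → 4² + 5² = 41
41 = (1,0,5)_6 → 1² + 0² + 5² = 26
26 = (4,2)_6 → 4² + 2² = 20
20 = (3,2)_6 → 3² + 2² = 13  — 13 repeats.
That took 9 steps.

9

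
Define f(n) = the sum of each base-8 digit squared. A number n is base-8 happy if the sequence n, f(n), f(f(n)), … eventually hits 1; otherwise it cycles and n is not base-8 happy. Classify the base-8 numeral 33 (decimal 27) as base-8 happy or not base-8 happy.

27 = (3,3)_8 → 3² + 3² = 9 + 9 = 18
18 = (2,2)_8 → 2² + 2² = 4 + 4 = 8
8 = (1,0)_8 → 1² + 0² = 1 + 0 = 1  — reached 1.

base-8 happy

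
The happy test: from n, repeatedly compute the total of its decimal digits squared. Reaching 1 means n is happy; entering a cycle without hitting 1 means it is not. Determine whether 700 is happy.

700 → 7² + 0² + 0² = 49 + 0 + 0 = 49
49 → 4² + 9² = 16 + 81 = 97
97 → 9² + 7² = 81 + 49 = 130
130 → 1² + 3² + 0² = 1 + 9 + 0 = 10
10 → 1² + 0² = 1 + 0 = 1  — reached 1.

happy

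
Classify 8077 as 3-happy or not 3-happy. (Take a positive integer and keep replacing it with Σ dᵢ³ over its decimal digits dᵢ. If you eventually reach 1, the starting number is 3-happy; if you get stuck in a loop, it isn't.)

3-happy

8077 → 1198
1198 → 1243
1243 → 100
100 → 1  — reached 1.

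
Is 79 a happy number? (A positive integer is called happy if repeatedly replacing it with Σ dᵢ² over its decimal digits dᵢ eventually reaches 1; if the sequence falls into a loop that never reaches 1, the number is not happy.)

79 → 7² + 9² = 49 + 81 = 130
130 → 1² + 3² + 0² = 1 + 9 + 0 = 10
10 → 1² + 0² = 1 + 0 = 1  — reached 1.

happy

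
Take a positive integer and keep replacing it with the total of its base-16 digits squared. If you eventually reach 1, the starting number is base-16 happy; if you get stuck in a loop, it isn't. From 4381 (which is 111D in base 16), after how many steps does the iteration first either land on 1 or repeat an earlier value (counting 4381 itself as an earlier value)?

13

4381 = (1,1,1,13)_16 → 1² + 1² + 1² + 13² = 172
172 = (10,12)_16 → 10² + 12² = 244
244 = (15,4)_16 → 15² + 4² = 241
241 = (15,1)_16 → 15² + 1² = 226
226 = (14,2)_16 → 14² + 2² = 200
200 = (12,8)_16 → 12² + 8² = 208
208 = (13,0)_16 → 13² + 0² = 169
169 = (10,9)_16 → 10² + 9² = 181
181 = (11,5)_16 → 11² + 5² = 146
146 = (9,2)_16 → 9² + 2² = 85
85 = (5,5)_16 → 5² + 5² = 50
50 = (3,2)_16 → 3² + 2² = 13
13 = (13)_16 → 13² = 169  — 169 repeats.
That took 13 steps.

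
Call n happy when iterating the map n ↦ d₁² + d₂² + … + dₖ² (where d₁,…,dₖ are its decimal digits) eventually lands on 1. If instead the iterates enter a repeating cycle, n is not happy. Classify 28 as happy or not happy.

28 → 2² + 8² = 68
68 → 6² + 8² = 100
100 → 1² + 0² + 0² = 1  — reached 1.

happy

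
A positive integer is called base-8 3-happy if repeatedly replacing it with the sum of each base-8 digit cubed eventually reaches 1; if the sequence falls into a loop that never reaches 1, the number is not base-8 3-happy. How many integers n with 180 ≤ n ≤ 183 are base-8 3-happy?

180: 180 → 288 → 128 → 8 → 1  — base-8 3-happy
181: 181 → 349 → 277 → 197 → 152 → 35 → 91 → 55 → 559 → 469 → 476 → 434 → 440 → 559  — not base-8 3-happy
182: 182 → 440 → 559 → 469 → 476 → 434 → 440  — not base-8 3-happy
183: 183 → 567 → 560 → 217 → 55 → 559 → 469 → 476 → 434 → 440 → 559  — not base-8 3-happy
base-8 3-happy: 180

1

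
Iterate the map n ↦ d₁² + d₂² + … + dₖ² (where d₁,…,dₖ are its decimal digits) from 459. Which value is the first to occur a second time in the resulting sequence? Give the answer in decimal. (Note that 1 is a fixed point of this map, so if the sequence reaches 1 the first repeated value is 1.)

37

459 → 4² + 5² + 9² = 16 + 25 + 81 = 122
122 → 1² + 2² + 2² = 1 + 4 + 4 = 9
9 → 9² = 81
81 → 8² + 1² = 64 + 1 = 65
65 → 6² + 5² = 36 + 25 = 61
61 → 6² + 1² = 36 + 1 = 37
37 → 3² + 7² = 9 + 49 = 58
58 → 5² + 8² = 25 + 64 = 89
89 → 8² + 9² = 64 + 81 = 145
145 → 1² + 4² + 5² = 1 + 16 + 25 = 42
42 → 4² + 2² = 16 + 4 = 20
20 → 2² + 0² = 4 + 0 = 4
4 → 4² = 16
16 → 1² + 6² = 1 + 36 = 37  — 37 already appeared earlier.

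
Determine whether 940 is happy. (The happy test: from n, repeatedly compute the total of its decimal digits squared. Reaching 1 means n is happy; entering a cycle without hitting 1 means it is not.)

happy

940 → 9² + 4² + 0² = 81 + 16 + 0 = 97
97 → 9² + 7² = 81 + 49 = 130
130 → 1² + 3² + 0² = 1 + 9 + 0 = 10
10 → 1² + 0² = 1 + 0 = 1  — reached 1.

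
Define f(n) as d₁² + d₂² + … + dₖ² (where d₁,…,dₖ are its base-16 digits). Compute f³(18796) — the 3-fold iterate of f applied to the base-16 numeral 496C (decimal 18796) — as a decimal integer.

18796 = (4,9,6,12)_16 → 4² + 9² + 6² + 12² = 16 + 81 + 36 + 144 = 277
277 = (1,1,5)_16 → 1² + 1² + 5² = 1 + 1 + 25 = 27
27 = (1,11)_16 → 1² + 11² = 1 + 121 = 122

122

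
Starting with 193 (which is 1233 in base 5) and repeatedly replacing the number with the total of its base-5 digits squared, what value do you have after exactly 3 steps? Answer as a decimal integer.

193 = (1,2,3,3)_5 → 23
23 = (4,3)_5 → 25
25 = (1,0,0)_5 → 1

1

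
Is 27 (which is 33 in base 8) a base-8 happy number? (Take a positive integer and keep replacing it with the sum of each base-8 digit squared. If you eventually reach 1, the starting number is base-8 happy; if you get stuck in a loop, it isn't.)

base-8 happy

27 = (3,3)_8 → 3² + 3² = 18
18 = (2,2)_8 → 2² + 2² = 8
8 = (1,0)_8 → 1² + 0² = 1  — reached 1.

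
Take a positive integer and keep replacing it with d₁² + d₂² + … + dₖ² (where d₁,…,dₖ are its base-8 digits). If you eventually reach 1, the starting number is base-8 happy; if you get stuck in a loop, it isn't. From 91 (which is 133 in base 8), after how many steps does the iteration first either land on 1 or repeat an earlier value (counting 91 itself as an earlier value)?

91 = (1,3,3)_8 → 19
19 = (2,3)_8 → 13
13 = (1,5)_8 → 26
26 = (3,2)_8 → 13  — 13 repeats.
That took 4 steps.

4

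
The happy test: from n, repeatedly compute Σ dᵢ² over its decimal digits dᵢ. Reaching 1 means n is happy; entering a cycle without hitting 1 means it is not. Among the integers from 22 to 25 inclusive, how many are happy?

22: 22 → 8 → 64 → 52 → 29 → 85 → 89 → 145 → 42 → 20 → 4 → 16 → 37 → 58 → 89  (repeats 89)
23: 23 → 13 → 10 → 1  (reaches 1)
24: 24 → 20 → 4 → 16 → 37 → 58 → 89 → 145 → 42 → 20  (repeats 20)
25: 25 → 29 → 85 → 89 → 145 → 42 → 20 → 4 → 16 → 37 → 58 → 89  (repeats 89)
happy: 23

1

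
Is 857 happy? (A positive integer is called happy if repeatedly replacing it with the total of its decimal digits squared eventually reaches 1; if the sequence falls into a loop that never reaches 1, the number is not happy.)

not happy

857 → 138
138 → 74
74 → 65
65 → 61
61 → 37
37 → 58
58 → 89
89 → 145
145 → 42
42 → 20
20 → 4
4 → 16
16 → 37  — 37 already seen; the sequence cycles without reaching 1.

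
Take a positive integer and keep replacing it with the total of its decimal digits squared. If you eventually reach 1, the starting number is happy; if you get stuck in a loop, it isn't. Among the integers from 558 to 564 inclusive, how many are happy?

1

558: 558 → 114 → 18 → 65 → 61 → 37 → 58 → 89 → 145 → 42 → 20 → 4 → 16 → 37  — not happy
559: 559 → 131 → 11 → 2 → 4 → 16 → 37 → 58 → 89 → 145 → 42 → 20 → 4  — not happy
560: 560 → 61 → 37 → 58 → 89 → 145 → 42 → 20 → 4 → 16 → 37  — not happy
561: 561 → 62 → 40 → 16 → 37 → 58 → 89 → 145 → 42 → 20 → 4 → 16  — not happy
562: 562 → 65 → 61 → 37 → 58 → 89 → 145 → 42 → 20 → 4 → 16 → 37  — not happy
563: 563 → 70 → 49 → 97 → 130 → 10 → 1  — happy
564: 564 → 77 → 98 → 145 → 42 → 20 → 4 → 16 → 37 → 58 → 89 → 145  — not happy
happy: 563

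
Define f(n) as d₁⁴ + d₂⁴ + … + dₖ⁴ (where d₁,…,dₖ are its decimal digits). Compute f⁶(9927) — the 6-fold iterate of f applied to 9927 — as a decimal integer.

9927 → 9⁴ + 9⁴ + 2⁴ + 7⁴ = 15539
15539 → 1⁴ + 5⁴ + 5⁴ + 3⁴ + 9⁴ = 7893
7893 → 7⁴ + 8⁴ + 9⁴ + 3⁴ = 13139
13139 → 1⁴ + 3⁴ + 1⁴ + 3⁴ + 9⁴ = 6725
6725 → 6⁴ + 7⁴ + 2⁴ + 5⁴ = 4338
4338 → 4⁴ + 3⁴ + 3⁴ + 8⁴ = 4514

4514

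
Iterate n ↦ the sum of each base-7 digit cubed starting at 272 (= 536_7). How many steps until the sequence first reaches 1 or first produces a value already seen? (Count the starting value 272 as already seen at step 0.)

272 = (5,3,6)_7 → 5³ + 3³ + 6³ = 125 + 27 + 216 = 368
368 = (1,0,3,4)_7 → 1³ + 0³ + 3³ + 4³ = 1 + 0 + 27 + 64 = 92
92 = (1,6,1)_7 → 1³ + 6³ + 1³ = 1 + 216 + 1 = 218
218 = (4,3,1)_7 → 4³ + 3³ + 1³ = 64 + 27 + 1 = 92  — 92 repeats.
That took 4 steps.

4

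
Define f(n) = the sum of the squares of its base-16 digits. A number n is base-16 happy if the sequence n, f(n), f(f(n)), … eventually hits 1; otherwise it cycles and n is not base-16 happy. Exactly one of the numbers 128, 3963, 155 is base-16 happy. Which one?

128

128: 128 → 64 → 16 → 1  — reaches 1 (base-16 happy)
3963: 3963 → 395 → 186 → 221 → 338 → 30 → 197 → 169 → 181 → 146 → 85 → 50 → 13 → 169  — repeats 169 (not base-16 happy)
155: 155 → 202 → 244 → 241 → 226 → 200 → 208 → 169 → 181 → 146 → 85 → 50 → 13 → 169  — repeats 169 (not base-16 happy)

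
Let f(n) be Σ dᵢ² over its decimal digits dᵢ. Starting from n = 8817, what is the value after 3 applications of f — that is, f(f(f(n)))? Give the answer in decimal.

8817 → 8² + 8² + 1² + 7² = 64 + 64 + 1 + 49 = 178
178 → 1² + 7² + 8² = 1 + 49 + 64 = 114
114 → 1² + 1² + 4² = 1 + 1 + 16 = 18

18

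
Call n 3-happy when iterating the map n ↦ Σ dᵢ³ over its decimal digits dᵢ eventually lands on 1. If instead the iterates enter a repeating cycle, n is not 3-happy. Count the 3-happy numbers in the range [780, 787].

1

780: 780 → 855 → 762 → 567 → 684 → 792 → 1080 → 513 → 153 → 153  — not 3-happy
781: 781 → 856 → 853 → 664 → 496 → 1009 → 730 → 370 → 370  — not 3-happy
782: 782 → 863 → 755 → 593 → 881 → 1025 → 134 → 92 → 737 → 713 → 371 → 371  — not 3-happy
783: 783 → 882 → 1032 → 36 → 243 → 99 → 1458 → 702 → 351 → 153 → 153  — not 3-happy
784: 784 → 919 → 1459 → 919  — not 3-happy
785: 785 → 980 → 1241 → 74 → 407 → 407  — not 3-happy
786: 786 → 1071 → 345 → 216 → 225 → 141 → 66 → 432 → 99 → 1458 → 702 → 351 → 153 → 153  — not 3-happy
787: 787 → 1198 → 1243 → 100 → 1  — 3-happy
3-happy: 787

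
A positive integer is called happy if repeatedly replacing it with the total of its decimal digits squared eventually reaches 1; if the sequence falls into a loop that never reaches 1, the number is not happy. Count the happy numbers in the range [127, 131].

127: 127 → 54 → 41 → 17 → 50 → 25 → 29 → 85 → 89 → 145 → 42 → 20 → 4 → 16 → 37 → 58 → 89  (repeats 89)
128: 128 → 69 → 117 → 51 → 26 → 40 → 16 → 37 → 58 → 89 → 145 → 42 → 20 → 4 → 16  (repeats 16)
129: 129 → 86 → 100 → 1  (reaches 1)
130: 130 → 10 → 1  (reaches 1)
131: 131 → 11 → 2 → 4 → 16 → 37 → 58 → 89 → 145 → 42 → 20 → 4  (repeats 4)
happy: 129, 130

2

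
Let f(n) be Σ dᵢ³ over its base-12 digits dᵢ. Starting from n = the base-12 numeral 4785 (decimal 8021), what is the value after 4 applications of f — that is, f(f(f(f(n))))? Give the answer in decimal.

8021 = (4,7,8,5)_12 → 4³ + 7³ + 8³ + 5³ = 1044
1044 = (7,3,0)_12 → 7³ + 3³ + 0³ = 370
370 = (2,6,10)_12 → 2³ + 6³ + 10³ = 1224
1224 = (8,6,0)_12 → 8³ + 6³ + 0³ = 728

728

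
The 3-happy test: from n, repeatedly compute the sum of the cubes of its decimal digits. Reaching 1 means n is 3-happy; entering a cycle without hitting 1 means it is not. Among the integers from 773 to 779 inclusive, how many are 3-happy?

1

773: 773 → 713 → 371 → 371  (repeats 371)
774: 774 → 750 → 468 → 792 → 1080 → 513 → 153 → 153  (repeats 153)
775: 775 → 811 → 514 → 190 → 730 → 370 → 370  (repeats 370)
776: 776 → 902 → 737 → 713 → 371 → 371  (repeats 371)
777: 777 → 1029 → 738 → 882 → 1032 → 36 → 243 → 99 → 1458 → 702 → 351 → 153 → 153  (repeats 153)
778: 778 → 1198 → 1243 → 100 → 1  (reaches 1)
779: 779 → 1415 → 191 → 731 → 371 → 371  (repeats 371)
3-happy: 778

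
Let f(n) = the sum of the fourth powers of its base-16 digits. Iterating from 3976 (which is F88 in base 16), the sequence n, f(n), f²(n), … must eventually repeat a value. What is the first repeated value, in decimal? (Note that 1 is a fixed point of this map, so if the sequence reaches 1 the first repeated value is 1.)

3976 = (15,8,8)_16 → 15⁴ + 8⁴ + 8⁴ = 50625 + 4096 + 4096 = 58817
58817 = (14,5,12,1)_16 → 14⁴ + 5⁴ + 12⁴ + 1⁴ = 38416 + 625 + 20736 + 1 = 59778
59778 = (14,9,8,2)_16 → 14⁴ + 9⁴ + 8⁴ + 2⁴ = 38416 + 6561 + 4096 + 16 = 49089
49089 = (11,15,12,1)_16 → 11⁴ + 15⁴ + 12⁴ + 1⁴ = 14641 + 50625 + 20736 + 1 = 86003
86003 = (1,4,15,15,3)_16 → 1⁴ + 4⁴ + 15⁴ + 15⁴ + 3⁴ = 1 + 256 + 50625 + 50625 + 81 = 101588
101588 = (1,8,12,13,4)_16 → 1⁴ + 8⁴ + 12⁴ + 13⁴ + 4⁴ = 1 + 4096 + 20736 + 28561 + 256 = 53650
53650 = (13,1,9,2)_16 → 13⁴ + 1⁴ + 9⁴ + 2⁴ = 28561 + 1 + 6561 + 16 = 35139
35139 = (8,9,4,3)_16 → 8⁴ + 9⁴ + 4⁴ + 3⁴ = 4096 + 6561 + 256 + 81 = 10994
10994 = (2,10,15,2)_16 → 2⁴ + 10⁴ + 15⁴ + 2⁴ = 16 + 10000 + 50625 + 16 = 60657
60657 = (14,12,15,1)_16 → 14⁴ + 12⁴ + 15⁴ + 1⁴ = 38416 + 20736 + 50625 + 1 = 109778
109778 = (1,10,12,13,2)_16 → 1⁴ + 10⁴ + 12⁴ + 13⁴ + 2⁴ = 1 + 10000 + 20736 + 28561 + 16 = 59314
59314 = (14,7,11,2)_16 → 14⁴ + 7⁴ + 11⁴ + 2⁴ = 38416 + 2401 + 14641 + 16 = 55474
55474 = (13,8,11,2)_16 → 13⁴ + 8⁴ + 11⁴ + 2⁴ = 28561 + 4096 + 14641 + 16 = 47314
47314 = (11,8,13,2)_16 → 11⁴ + 8⁴ + 13⁴ + 2⁴ = 14641 + 4096 + 28561 + 16 = 47314  — 47314 already appeared earlier.

47314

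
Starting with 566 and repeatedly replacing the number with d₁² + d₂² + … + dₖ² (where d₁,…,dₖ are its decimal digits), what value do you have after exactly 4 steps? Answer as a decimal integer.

1

566 → 5² + 6² + 6² = 97
97 → 9² + 7² = 130
130 → 1² + 3² + 0² = 10
10 → 1² + 0² = 1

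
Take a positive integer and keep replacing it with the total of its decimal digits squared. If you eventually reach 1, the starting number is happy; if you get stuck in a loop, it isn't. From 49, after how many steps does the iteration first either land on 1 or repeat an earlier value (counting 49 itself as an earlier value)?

4

49 → 97
97 → 130
130 → 10
10 → 1  — reached 1.
That took 4 steps.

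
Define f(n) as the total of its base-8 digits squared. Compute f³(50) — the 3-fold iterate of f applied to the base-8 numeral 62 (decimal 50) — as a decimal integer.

50 = (6,2)_8 → 6² + 2² = 40
40 = (5,0)_8 → 5² + 0² = 25
25 = (3,1)_8 → 3² + 1² = 10

10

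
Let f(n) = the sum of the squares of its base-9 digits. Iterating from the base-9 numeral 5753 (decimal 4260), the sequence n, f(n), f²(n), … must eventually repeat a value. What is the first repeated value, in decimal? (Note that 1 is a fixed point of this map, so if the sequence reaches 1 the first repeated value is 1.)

4260 = (5,7,5,3)_9 → 5² + 7² + 5² + 3² = 25 + 49 + 25 + 9 = 108
108 = (1,3,0)_9 → 1² + 3² + 0² = 1 + 9 + 0 = 10
10 = (1,1)_9 → 1² + 1² = 1 + 1 = 2
2 = (2)_9 → 2² = 4
4 = (4)_9 → 4² = 16
16 = (1,7)_9 → 1² + 7² = 1 + 49 = 50
50 = (5,5)_9 → 5² + 5² = 25 + 25 = 50  — 50 already appeared earlier.

50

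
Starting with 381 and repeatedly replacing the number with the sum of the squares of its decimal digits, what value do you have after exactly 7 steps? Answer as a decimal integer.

381 → 3² + 8² + 1² = 74
74 → 7² + 4² = 65
65 → 6² + 5² = 61
61 → 6² + 1² = 37
37 → 3² + 7² = 58
58 → 5² + 8² = 89
89 → 8² + 9² = 145

145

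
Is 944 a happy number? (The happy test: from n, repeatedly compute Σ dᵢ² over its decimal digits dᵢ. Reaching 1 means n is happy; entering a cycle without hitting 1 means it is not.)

not happy

944 → 113
113 → 11
11 → 2
2 → 4
4 → 16
16 → 37
37 → 58
58 → 89
89 → 145
145 → 42
42 → 20
20 → 4  — 4 already seen; the sequence cycles without reaching 1.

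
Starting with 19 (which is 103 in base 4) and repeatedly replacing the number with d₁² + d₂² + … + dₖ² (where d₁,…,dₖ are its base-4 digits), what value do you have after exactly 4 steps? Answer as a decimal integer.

1

19 = (1,0,3)_4 → 10
10 = (2,2)_4 → 8
8 = (2,0)_4 → 4
4 = (1,0)_4 → 1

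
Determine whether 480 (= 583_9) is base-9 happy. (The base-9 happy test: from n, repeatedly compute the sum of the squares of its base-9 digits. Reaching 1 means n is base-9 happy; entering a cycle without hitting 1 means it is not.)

not base-9 happy

480 = (5,8,3)_9 → 5² + 8² + 3² = 98
98 = (1,1,8)_9 → 1² + 1² + 8² = 66
66 = (7,3)_9 → 7² + 3² = 58
58 = (6,4)_9 → 6² + 4² = 52
52 = (5,7)_9 → 5² + 7² = 74
74 = (8,2)_9 → 8² + 2² = 68
68 = (7,5)_9 → 7² + 5² = 74  — 74 already seen; the sequence cycles without reaching 1.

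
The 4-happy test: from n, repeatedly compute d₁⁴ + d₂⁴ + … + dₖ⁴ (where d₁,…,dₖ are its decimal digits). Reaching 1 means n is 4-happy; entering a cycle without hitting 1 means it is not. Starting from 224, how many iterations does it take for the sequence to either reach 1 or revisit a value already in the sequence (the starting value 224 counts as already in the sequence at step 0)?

3

224 → 2⁴ + 2⁴ + 4⁴ = 288
288 → 2⁴ + 8⁴ + 8⁴ = 8208
8208 → 8⁴ + 2⁴ + 0⁴ + 8⁴ = 8208  — 8208 repeats.
That took 3 steps.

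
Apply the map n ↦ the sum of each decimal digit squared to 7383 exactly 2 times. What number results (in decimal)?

11

7383 → 7² + 3² + 8² + 3² = 49 + 9 + 64 + 9 = 131
131 → 1² + 3² + 1² = 1 + 9 + 1 = 11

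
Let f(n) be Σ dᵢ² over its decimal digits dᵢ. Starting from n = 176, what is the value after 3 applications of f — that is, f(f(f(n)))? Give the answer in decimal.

1

176 → 86
86 → 100
100 → 1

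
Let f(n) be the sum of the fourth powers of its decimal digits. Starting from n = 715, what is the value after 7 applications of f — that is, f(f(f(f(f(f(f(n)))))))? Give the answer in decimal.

715 → 7⁴ + 1⁴ + 5⁴ = 3027
3027 → 3⁴ + 0⁴ + 2⁴ + 7⁴ = 2498
2498 → 2⁴ + 4⁴ + 9⁴ + 8⁴ = 10929
10929 → 1⁴ + 0⁴ + 9⁴ + 2⁴ + 9⁴ = 13139
13139 → 1⁴ + 3⁴ + 1⁴ + 3⁴ + 9⁴ = 6725
6725 → 6⁴ + 7⁴ + 2⁴ + 5⁴ = 4338
4338 → 4⁴ + 3⁴ + 3⁴ + 8⁴ = 4514

4514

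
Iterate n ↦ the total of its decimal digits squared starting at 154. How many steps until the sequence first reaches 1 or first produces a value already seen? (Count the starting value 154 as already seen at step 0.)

9

154 → 1² + 5² + 4² = 42
42 → 4² + 2² = 20
20 → 2² + 0² = 4
4 → 4² = 16
16 → 1² + 6² = 37
37 → 3² + 7² = 58
58 → 5² + 8² = 89
89 → 8² + 9² = 145
145 → 1² + 4² + 5² = 42  — 42 repeats.
That took 9 steps.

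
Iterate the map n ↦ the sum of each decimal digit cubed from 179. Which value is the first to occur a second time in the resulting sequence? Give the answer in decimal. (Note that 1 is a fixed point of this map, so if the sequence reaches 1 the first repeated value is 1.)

371

179 → 1³ + 7³ + 9³ = 1073
1073 → 1³ + 0³ + 7³ + 3³ = 371
371 → 3³ + 7³ + 1³ = 371  — 371 already appeared earlier.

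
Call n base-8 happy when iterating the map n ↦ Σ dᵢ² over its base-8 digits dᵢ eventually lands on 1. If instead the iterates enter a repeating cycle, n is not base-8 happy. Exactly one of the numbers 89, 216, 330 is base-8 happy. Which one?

216

89: 89 → 11 → 10 → 5 → 25 → 10  — repeats 10 (not base-8 happy)
216: 216 → 18 → 8 → 1  — reaches 1 (base-8 happy)
330: 330 → 30 → 45 → 50 → 40 → 25 → 10 → 5 → 25  — repeats 25 (not base-8 happy)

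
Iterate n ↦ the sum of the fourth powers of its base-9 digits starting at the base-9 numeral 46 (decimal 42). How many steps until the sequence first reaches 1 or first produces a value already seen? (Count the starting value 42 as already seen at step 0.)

14

42 = (4,6)_9 → 4⁴ + 6⁴ = 256 + 1296 = 1552
1552 = (2,1,1,4)_9 → 2⁴ + 1⁴ + 1⁴ + 4⁴ = 16 + 1 + 1 + 256 = 274
274 = (3,3,4)_9 → 3⁴ + 3⁴ + 4⁴ = 81 + 81 + 256 = 418
418 = (5,1,4)_9 → 5⁴ + 1⁴ + 4⁴ = 625 + 1 + 256 = 882
882 = (1,1,8,0)_9 → 1⁴ + 1⁴ + 8⁴ + 0⁴ = 1 + 1 + 4096 + 0 = 4098
4098 = (5,5,5,3)_9 → 5⁴ + 5⁴ + 5⁴ + 3⁴ = 625 + 625 + 625 + 81 = 1956
1956 = (2,6,1,3)_9 → 2⁴ + 6⁴ + 1⁴ + 3⁴ = 16 + 1296 + 1 + 81 = 1394
1394 = (1,8,1,8)_9 → 1⁴ + 8⁴ + 1⁴ + 8⁴ = 1 + 4096 + 1 + 4096 = 8194
8194 = (1,2,2,1,4)_9 → 1⁴ + 2⁴ + 2⁴ + 1⁴ + 4⁴ = 1 + 16 + 16 + 1 + 256 = 290
290 = (3,5,2)_9 → 3⁴ + 5⁴ + 2⁴ = 81 + 625 + 16 = 722
722 = (8,8,2)_9 → 8⁴ + 8⁴ + 2⁴ = 4096 + 4096 + 16 = 8208
8208 = (1,2,2,3,0)_9 → 1⁴ + 2⁴ + 2⁴ + 3⁴ + 0⁴ = 1 + 16 + 16 + 81 + 0 = 114
114 = (1,3,6)_9 → 1⁴ + 3⁴ + 6⁴ = 1 + 81 + 1296 = 1378
1378 = (1,8,0,1)_9 → 1⁴ + 8⁴ + 0⁴ + 1⁴ = 1 + 4096 + 0 + 1 = 4098  — 4098 repeats.
That took 14 steps.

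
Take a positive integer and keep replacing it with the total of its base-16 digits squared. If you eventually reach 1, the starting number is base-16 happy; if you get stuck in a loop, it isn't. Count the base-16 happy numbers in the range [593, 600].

2

593: 593 → 30 → 197 → 169 → 181 → 146 → 85 → 50 → 13 → 169  (repeats 169)
594: 594 → 33 → 5 → 25 → 82 → 29 → 170 → 200 → 208 → 169 → 181 → 146 → 85 → 50 → 13 → 169  (repeats 169)
595: 595 → 38 → 40 → 68 → 32 → 4 → 16 → 1  (reaches 1)
596: 596 → 45 → 173 → 269 → 170 → 200 → 208 → 169 → 181 → 146 → 85 → 50 → 13 → 169  (repeats 169)
597: 597 → 54 → 45 → 173 → 269 → 170 → 200 → 208 → 169 → 181 → 146 → 85 → 50 → 13 → 169  (repeats 169)
598: 598 → 65 → 17 → 2 → 4 → 16 → 1  (reaches 1)
599: 599 → 78 → 212 → 185 → 202 → 244 → 241 → 226 → 200 → 208 → 169 → 181 → 146 → 85 → 50 → 13 → 169  (repeats 169)
600: 600 → 93 → 194 → 148 → 97 → 37 → 29 → 170 → 200 → 208 → 169 → 181 → 146 → 85 → 50 → 13 → 169  (repeats 169)
base-16 happy: 595, 598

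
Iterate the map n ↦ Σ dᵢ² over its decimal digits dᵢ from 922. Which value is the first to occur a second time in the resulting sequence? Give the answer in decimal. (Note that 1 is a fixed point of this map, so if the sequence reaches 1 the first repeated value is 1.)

922 → 89
89 → 145
145 → 42
42 → 20
20 → 4
4 → 16
16 → 37
37 → 58
58 → 89  — 89 already appeared earlier.

89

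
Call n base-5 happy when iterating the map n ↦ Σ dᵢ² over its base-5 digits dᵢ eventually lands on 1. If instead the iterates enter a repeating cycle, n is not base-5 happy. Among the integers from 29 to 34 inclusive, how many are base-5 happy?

1

29: 29 → 17 → 13 → 13  — not base-5 happy
30: 30 → 2 → 4 → 16 → 10 → 4  — not base-5 happy
31: 31 → 3 → 9 → 17 → 13 → 13  — not base-5 happy
32: 32 → 6 → 2 → 4 → 16 → 10 → 4  — not base-5 happy
33: 33 → 11 → 5 → 1  — base-5 happy
34: 34 → 18 → 18  — not base-5 happy
base-5 happy: 33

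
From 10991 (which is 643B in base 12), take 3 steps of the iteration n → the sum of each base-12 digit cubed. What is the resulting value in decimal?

10991 = (6,4,3,11)_12 → 1638
1638 = (11,4,6)_12 → 1611
1611 = (11,2,3)_12 → 1366

1366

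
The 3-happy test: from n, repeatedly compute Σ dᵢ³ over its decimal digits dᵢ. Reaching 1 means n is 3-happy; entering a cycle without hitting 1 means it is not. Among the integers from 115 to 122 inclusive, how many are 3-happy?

115: 115 → 127 → 352 → 160 → 217 → 352  — not 3-happy
116: 116 → 218 → 521 → 134 → 92 → 737 → 713 → 371 → 371  — not 3-happy
117: 117 → 345 → 216 → 225 → 141 → 66 → 432 → 99 → 1458 → 702 → 351 → 153 → 153  — not 3-happy
118: 118 → 514 → 190 → 730 → 370 → 370  — not 3-happy
119: 119 → 731 → 371 → 371  — not 3-happy
120: 120 → 9 → 729 → 1080 → 513 → 153 → 153  — not 3-happy
121: 121 → 10 → 1  — 3-happy
122: 122 → 17 → 344 → 155 → 251 → 134 → 92 → 737 → 713 → 371 → 371  — not 3-happy
3-happy: 121

1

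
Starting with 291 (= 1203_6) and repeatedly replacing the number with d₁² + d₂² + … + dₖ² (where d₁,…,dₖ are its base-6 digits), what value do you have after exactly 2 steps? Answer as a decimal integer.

291 = (1,2,0,3)_6 → 1² + 2² + 0² + 3² = 14
14 = (2,2)_6 → 2² + 2² = 8

8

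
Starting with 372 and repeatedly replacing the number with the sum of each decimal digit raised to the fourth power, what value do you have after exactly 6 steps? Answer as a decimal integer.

372 → 3⁴ + 7⁴ + 2⁴ = 81 + 2401 + 16 = 2498
2498 → 2⁴ + 4⁴ + 9⁴ + 8⁴ = 16 + 256 + 6561 + 4096 = 10929
10929 → 1⁴ + 0⁴ + 9⁴ + 2⁴ + 9⁴ = 1 + 0 + 6561 + 16 + 6561 = 13139
13139 → 1⁴ + 3⁴ + 1⁴ + 3⁴ + 9⁴ = 1 + 81 + 1 + 81 + 6561 = 6725
6725 → 6⁴ + 7⁴ + 2⁴ + 5⁴ = 1296 + 2401 + 16 + 625 = 4338
4338 → 4⁴ + 3⁴ + 3⁴ + 8⁴ = 256 + 81 + 81 + 4096 = 4514

4514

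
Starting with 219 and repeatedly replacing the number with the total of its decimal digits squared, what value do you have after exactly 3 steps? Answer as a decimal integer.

219 → 86
86 → 100
100 → 1

1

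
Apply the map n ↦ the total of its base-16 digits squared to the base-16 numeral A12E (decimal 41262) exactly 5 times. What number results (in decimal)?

41

41262 = (10,1,2,14)_16 → 301
301 = (1,2,13)_16 → 174
174 = (10,14)_16 → 296
296 = (1,2,8)_16 → 69
69 = (4,5)_16 → 41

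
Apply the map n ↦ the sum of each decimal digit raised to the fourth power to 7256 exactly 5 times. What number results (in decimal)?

9219

7256 → 7⁴ + 2⁴ + 5⁴ + 6⁴ = 4338
4338 → 4⁴ + 3⁴ + 3⁴ + 8⁴ = 4514
4514 → 4⁴ + 5⁴ + 1⁴ + 4⁴ = 1138
1138 → 1⁴ + 1⁴ + 3⁴ + 8⁴ = 4179
4179 → 4⁴ + 1⁴ + 7⁴ + 9⁴ = 9219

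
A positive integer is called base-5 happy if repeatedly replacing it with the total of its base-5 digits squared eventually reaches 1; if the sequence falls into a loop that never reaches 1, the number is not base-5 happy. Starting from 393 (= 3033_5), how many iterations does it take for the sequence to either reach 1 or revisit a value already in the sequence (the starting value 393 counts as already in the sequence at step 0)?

393 = (3,0,3,3)_5 → 27
27 = (1,0,2)_5 → 5
5 = (1,0)_5 → 1  — reached 1.
That took 3 steps.

3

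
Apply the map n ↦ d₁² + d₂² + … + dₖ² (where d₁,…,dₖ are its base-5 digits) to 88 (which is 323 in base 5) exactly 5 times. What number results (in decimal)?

88 = (3,2,3)_5 → 3² + 2² + 3² = 9 + 4 + 9 = 22
22 = (4,2)_5 → 4² + 2² = 16 + 4 = 20
20 = (4,0)_5 → 4² + 0² = 16 + 0 = 16
16 = (3,1)_5 → 3² + 1² = 9 + 1 = 10
10 = (2,0)_5 → 2² + 0² = 4 + 0 = 4

4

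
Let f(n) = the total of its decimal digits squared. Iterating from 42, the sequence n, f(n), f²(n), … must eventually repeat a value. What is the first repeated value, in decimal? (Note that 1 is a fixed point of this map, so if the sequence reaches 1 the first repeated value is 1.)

42 → 4² + 2² = 20
20 → 2² + 0² = 4
4 → 4² = 16
16 → 1² + 6² = 37
37 → 3² + 7² = 58
58 → 5² + 8² = 89
89 → 8² + 9² = 145
145 → 1² + 4² + 5² = 42  — 42 already appeared earlier.

42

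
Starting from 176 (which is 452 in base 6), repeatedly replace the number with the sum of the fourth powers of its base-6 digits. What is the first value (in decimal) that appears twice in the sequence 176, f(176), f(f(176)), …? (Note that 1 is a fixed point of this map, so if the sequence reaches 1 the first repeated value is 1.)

176 = (4,5,2)_6 → 4⁴ + 5⁴ + 2⁴ = 256 + 625 + 16 = 897
897 = (4,0,5,3)_6 → 4⁴ + 0⁴ + 5⁴ + 3⁴ = 256 + 0 + 625 + 81 = 962
962 = (4,2,4,2)_6 → 4⁴ + 2⁴ + 4⁴ + 2⁴ = 256 + 16 + 256 + 16 = 544
544 = (2,3,0,4)_6 → 2⁴ + 3⁴ + 0⁴ + 4⁴ = 16 + 81 + 0 + 256 = 353
353 = (1,3,4,5)_6 → 1⁴ + 3⁴ + 4⁴ + 5⁴ = 1 + 81 + 256 + 625 = 963
963 = (4,2,4,3)_6 → 4⁴ + 2⁴ + 4⁴ + 3⁴ = 256 + 16 + 256 + 81 = 609
609 = (2,4,5,3)_6 → 2⁴ + 4⁴ + 5⁴ + 3⁴ = 16 + 256 + 625 + 81 = 978
978 = (4,3,1,0)_6 → 4⁴ + 3⁴ + 1⁴ + 0⁴ = 256 + 81 + 1 + 0 = 338
338 = (1,3,2,2)_6 → 1⁴ + 3⁴ + 2⁴ + 2⁴ = 1 + 81 + 16 + 16 = 114
114 = (3,1,0)_6 → 3⁴ + 1⁴ + 0⁴ = 81 + 1 + 0 = 82
82 = (2,1,4)_6 → 2⁴ + 1⁴ + 4⁴ = 16 + 1 + 256 = 273
273 = (1,1,3,3)_6 → 1⁴ + 1⁴ + 3⁴ + 3⁴ = 1 + 1 + 81 + 81 = 164
164 = (4,3,2)_6 → 4⁴ + 3⁴ + 2⁴ = 256 + 81 + 16 = 353  — 353 already appeared earlier.

353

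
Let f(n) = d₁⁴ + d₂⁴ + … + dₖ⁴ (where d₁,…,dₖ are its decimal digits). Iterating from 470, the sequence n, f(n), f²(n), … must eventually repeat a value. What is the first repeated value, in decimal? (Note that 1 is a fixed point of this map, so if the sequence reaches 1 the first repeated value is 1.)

470 → 4⁴ + 7⁴ + 0⁴ = 2657
2657 → 2⁴ + 6⁴ + 5⁴ + 7⁴ = 4338
4338 → 4⁴ + 3⁴ + 3⁴ + 8⁴ = 4514
4514 → 4⁴ + 5⁴ + 1⁴ + 4⁴ = 1138
1138 → 1⁴ + 1⁴ + 3⁴ + 8⁴ = 4179
4179 → 4⁴ + 1⁴ + 7⁴ + 9⁴ = 9219
9219 → 9⁴ + 2⁴ + 1⁴ + 9⁴ = 13139
13139 → 1⁴ + 3⁴ + 1⁴ + 3⁴ + 9⁴ = 6725
6725 → 6⁴ + 7⁴ + 2⁴ + 5⁴ = 4338  — 4338 already appeared earlier.

4338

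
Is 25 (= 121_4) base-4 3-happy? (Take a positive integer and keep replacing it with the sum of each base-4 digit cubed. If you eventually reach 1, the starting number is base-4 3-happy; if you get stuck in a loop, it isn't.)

base-4 3-happy

25 = (1,2,1)_4 → 1³ + 2³ + 1³ = 10
10 = (2,2)_4 → 2³ + 2³ = 16
16 = (1,0,0)_4 → 1³ + 0³ + 0³ = 1  — reached 1.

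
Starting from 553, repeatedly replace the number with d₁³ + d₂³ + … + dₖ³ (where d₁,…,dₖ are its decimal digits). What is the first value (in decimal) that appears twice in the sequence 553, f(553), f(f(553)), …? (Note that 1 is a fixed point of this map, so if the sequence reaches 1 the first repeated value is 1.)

370

553 → 5³ + 5³ + 3³ = 277
277 → 2³ + 7³ + 7³ = 694
694 → 6³ + 9³ + 4³ = 1009
1009 → 1³ + 0³ + 0³ + 9³ = 730
730 → 7³ + 3³ + 0³ = 370
370 → 3³ + 7³ + 0³ = 370  — 370 already appeared earlier.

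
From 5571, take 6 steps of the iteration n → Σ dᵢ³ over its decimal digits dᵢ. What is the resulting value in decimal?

5571 → 5³ + 5³ + 7³ + 1³ = 594
594 → 5³ + 9³ + 4³ = 918
918 → 9³ + 1³ + 8³ = 1242
1242 → 1³ + 2³ + 4³ + 2³ = 81
81 → 8³ + 1³ = 513
513 → 5³ + 1³ + 3³ = 153

153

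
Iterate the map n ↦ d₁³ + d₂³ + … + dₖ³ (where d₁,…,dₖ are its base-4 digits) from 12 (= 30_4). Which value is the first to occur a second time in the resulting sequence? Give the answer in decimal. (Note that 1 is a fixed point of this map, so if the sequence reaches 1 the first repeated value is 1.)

12 = (3,0)_4 → 3³ + 0³ = 27 + 0 = 27
27 = (1,2,3)_4 → 1³ + 2³ + 3³ = 1 + 8 + 27 = 36
36 = (2,1,0)_4 → 2³ + 1³ + 0³ = 8 + 1 + 0 = 9
9 = (2,1)_4 → 2³ + 1³ = 8 + 1 = 9  — 9 already appeared earlier.

9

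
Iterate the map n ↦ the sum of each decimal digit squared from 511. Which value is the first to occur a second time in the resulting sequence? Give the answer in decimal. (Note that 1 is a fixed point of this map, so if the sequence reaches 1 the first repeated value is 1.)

89

511 → 5² + 1² + 1² = 27
27 → 2² + 7² = 53
53 → 5² + 3² = 34
34 → 3² + 4² = 25
25 → 2² + 5² = 29
29 → 2² + 9² = 85
85 → 8² + 5² = 89
89 → 8² + 9² = 145
145 → 1² + 4² + 5² = 42
42 → 4² + 2² = 20
20 → 2² + 0² = 4
4 → 4² = 16
16 → 1² + 6² = 37
37 → 3² + 7² = 58
58 → 5² + 8² = 89  — 89 already appeared earlier.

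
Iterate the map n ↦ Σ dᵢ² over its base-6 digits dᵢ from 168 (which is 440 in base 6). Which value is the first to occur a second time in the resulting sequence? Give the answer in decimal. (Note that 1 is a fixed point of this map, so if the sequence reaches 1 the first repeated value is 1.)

29

168 = (4,4,0)_6 → 4² + 4² + 0² = 32
32 = (5,2)_6 → 5² + 2² = 29
29 = (4,5)_6 → 4² + 5² = 41
41 = (1,0,5)_6 → 1² + 0² + 5² = 26
26 = (4,2)_6 → 4² + 2² = 20
20 = (3,2)_6 → 3² + 2² = 13
13 = (2,1)_6 → 2² + 1² = 5
5 = (5)_6 → 5² = 25
25 = (4,1)_6 → 4² + 1² = 17
17 = (2,5)_6 → 2² + 5² = 29  — 29 already appeared earlier.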